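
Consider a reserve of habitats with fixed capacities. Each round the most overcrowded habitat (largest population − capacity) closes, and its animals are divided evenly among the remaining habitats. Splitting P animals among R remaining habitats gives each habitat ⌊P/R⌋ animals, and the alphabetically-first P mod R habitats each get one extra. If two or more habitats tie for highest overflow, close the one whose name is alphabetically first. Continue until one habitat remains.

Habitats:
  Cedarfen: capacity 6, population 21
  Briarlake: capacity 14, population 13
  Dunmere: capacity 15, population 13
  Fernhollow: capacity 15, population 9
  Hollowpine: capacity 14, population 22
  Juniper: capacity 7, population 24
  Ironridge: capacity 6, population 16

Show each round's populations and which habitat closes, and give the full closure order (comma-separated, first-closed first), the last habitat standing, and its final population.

Round 1: Briarlake=13 Cedarfen=21 Dunmere=13 Fernhollow=9 Hollowpine=22 Ironridge=16 Juniper=24 → close Juniper (overflow 17)
  24÷6 = 4 each, +1 to first 0
Round 2: Briarlake=17 Cedarfen=25 Dunmere=17 Fernhollow=13 Hollowpine=26 Ironridge=20 → close Cedarfen (overflow 19)
  25÷5 = 5 each, +1 to first 0
Round 3: Briarlake=22 Dunmere=22 Fernhollow=18 Hollowpine=31 Ironridge=25 → close Ironridge (overflow 19)
  25÷4 = 6 each, +1 to first 1
Round 4: Briarlake=29 Dunmere=28 Fernhollow=24 Hollowpine=37 → close Hollowpine (overflow 23)
  37÷3 = 12 each, +1 to first 1
Round 5: Briarlake=42 Dunmere=40 Fernhollow=36 → close Briarlake (overflow 28)
  42÷2 = 21 each, +1 to first 0
Round 6: Dunmere=61 Fernhollow=57 → close Dunmere (overflow 46)
  61÷1 = 61 each, +1 to first 0

Closure order: Juniper, Cedarfen, Ironridge, Hollowpine, Briarlake, Dunmere
Last habitat: Fernhollow with 118 animals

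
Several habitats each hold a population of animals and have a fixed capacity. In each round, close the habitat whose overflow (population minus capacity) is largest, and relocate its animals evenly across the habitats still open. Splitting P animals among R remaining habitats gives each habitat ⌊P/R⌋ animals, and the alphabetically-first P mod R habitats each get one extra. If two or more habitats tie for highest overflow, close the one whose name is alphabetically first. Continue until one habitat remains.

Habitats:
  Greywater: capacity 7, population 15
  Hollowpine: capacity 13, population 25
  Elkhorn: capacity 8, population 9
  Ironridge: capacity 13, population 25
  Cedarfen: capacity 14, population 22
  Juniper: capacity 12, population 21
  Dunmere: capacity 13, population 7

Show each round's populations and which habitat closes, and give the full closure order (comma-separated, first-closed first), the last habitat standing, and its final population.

Closure order: Hollowpine, Ironridge, Cedarfen, Greywater, Juniper, Elkhorn
Last habitat: Dunmere with 124 animals

Round 1: Cedarfen=22 Dunmere=7 Elkhorn=9 Greywater=15 Hollowpine=25 Ironridge=25 Juniper=21 → close Hollowpine (overflow 12)
  25÷6 = 4 each, +1 to first 1
Round 2: Cedarfen=27 Dunmere=11 Elkhorn=13 Greywater=19 Ironridge=29 Juniper=25 → close Ironridge (overflow 16)
  29÷5 = 5 each, +1 to first 4
Round 3: Cedarfen=33 Dunmere=17 Elkhorn=19 Greywater=25 Juniper=30 → close Cedarfen (overflow 19)
  33÷4 = 8 each, +1 to first 1
Round 4: Dunmere=26 Elkhorn=27 Greywater=33 Juniper=38 → close Greywater (overflow 26)
  33÷3 = 11 each, +1 to first 0
Round 5: Dunmere=37 Elkhorn=38 Juniper=49 → close Juniper (overflow 37)
  49÷2 = 24 each, +1 to first 1
Round 6: Dunmere=62 Elkhorn=62 → close Elkhorn (overflow 54)
  62÷1 = 62 each, +1 to first 0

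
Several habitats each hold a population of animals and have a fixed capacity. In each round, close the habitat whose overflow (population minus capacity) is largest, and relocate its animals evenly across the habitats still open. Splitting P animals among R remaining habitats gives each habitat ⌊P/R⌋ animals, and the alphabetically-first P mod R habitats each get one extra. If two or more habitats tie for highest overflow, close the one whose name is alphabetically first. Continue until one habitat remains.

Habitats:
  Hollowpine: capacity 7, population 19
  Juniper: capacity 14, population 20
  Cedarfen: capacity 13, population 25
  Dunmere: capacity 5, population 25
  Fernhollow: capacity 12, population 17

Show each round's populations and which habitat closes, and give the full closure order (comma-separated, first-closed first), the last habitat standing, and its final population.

Closure order: Dunmere, Cedarfen, Hollowpine, Fernhollow
Last habitat: Juniper with 106 animals

Round 1: Cedarfen=25 Dunmere=25 Fernhollow=17 Hollowpine=19 Juniper=20 → close Dunmere (overflow 20)
  25÷4 = 6 each, +1 to first 1
Round 2: Cedarfen=32 Fernhollow=23 Hollowpine=25 Juniper=26 → close Cedarfen (overflow 19)
  32÷3 = 10 each, +1 to first 2
Round 3: Fernhollow=34 Hollowpine=36 Juniper=36 → close Hollowpine (overflow 29)
  36÷2 = 18 each, +1 to first 0
Round 4: Fernhollow=52 Juniper=54 → close Fernhollow (overflow 40)
  52÷1 = 52 each, +1 to first 0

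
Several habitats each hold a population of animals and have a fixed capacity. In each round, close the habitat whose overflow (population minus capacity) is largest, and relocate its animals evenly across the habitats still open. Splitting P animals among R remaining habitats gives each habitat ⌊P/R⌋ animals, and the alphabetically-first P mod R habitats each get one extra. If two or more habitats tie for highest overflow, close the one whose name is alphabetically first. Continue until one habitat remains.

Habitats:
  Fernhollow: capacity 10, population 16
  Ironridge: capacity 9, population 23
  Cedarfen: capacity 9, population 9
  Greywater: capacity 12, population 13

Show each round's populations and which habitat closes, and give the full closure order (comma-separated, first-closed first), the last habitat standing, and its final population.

Closure order: Ironridge, Fernhollow, Cedarfen
Last habitat: Greywater with 61 animals

Round 1: Cedarfen=9 Fernhollow=16 Greywater=13 Ironridge=23 → close Ironridge (overflow 14)
  23÷3 = 7 each, +1 to first 2
Round 2: Cedarfen=17 Fernhollow=24 Greywater=20 → close Fernhollow (overflow 14)
  24÷2 = 12 each, +1 to first 0
Round 3: Cedarfen=29 Greywater=32 → close Cedarfen (overflow 20)
  29÷1 = 29 each, +1 to first 0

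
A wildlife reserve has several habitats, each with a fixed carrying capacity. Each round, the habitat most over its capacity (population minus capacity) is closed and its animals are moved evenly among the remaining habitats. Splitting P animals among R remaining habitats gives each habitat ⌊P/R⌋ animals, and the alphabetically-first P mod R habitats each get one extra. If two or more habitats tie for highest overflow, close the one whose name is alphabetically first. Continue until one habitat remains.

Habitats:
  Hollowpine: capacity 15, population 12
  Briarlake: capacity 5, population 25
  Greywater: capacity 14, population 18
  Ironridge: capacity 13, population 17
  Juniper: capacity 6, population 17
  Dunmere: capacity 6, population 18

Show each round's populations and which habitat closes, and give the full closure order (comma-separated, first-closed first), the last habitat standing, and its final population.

Round 1: Briarlake=25 Dunmere=18 Greywater=18 Hollowpine=12 Ironridge=17 Juniper=17 → close Briarlake (overflow 20)
  25÷5 = 5 each, +1 to first 0
Round 2: Dunmere=23 Greywater=23 Hollowpine=17 Ironridge=22 Juniper=22 → close Dunmere (overflow 17)
  23÷4 = 5 each, +1 to first 3
Round 3: Greywater=29 Hollowpine=23 Ironridge=28 Juniper=27 → close Juniper (overflow 21)
  27÷3 = 9 each, +1 to first 0
Round 4: Greywater=38 Hollowpine=32 Ironridge=37 → close Greywater (overflow 24)
  38÷2 = 19 each, +1 to first 0
Round 5: Hollowpine=51 Ironridge=56 → close Ironridge (overflow 43)
  56÷1 = 56 each, +1 to first 0

Closure order: Briarlake, Dunmere, Juniper, Greywater, Ironridge
Last habitat: Hollowpine with 107 animals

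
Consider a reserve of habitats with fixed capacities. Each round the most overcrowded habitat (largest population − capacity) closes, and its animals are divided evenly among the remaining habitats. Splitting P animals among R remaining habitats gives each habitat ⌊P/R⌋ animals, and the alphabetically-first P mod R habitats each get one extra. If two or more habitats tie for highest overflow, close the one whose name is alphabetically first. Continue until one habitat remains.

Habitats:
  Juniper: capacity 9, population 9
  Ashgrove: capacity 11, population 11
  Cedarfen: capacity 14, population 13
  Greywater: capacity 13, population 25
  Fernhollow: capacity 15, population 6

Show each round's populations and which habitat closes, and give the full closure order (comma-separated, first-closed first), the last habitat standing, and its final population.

Closure order: Greywater, Ashgrove, Juniper, Cedarfen
Last habitat: Fernhollow with 64 animals

Round 1: Ashgrove=11 Cedarfen=13 Fernhollow=6 Greywater=25 Juniper=9 → close Greywater (overflow 12)
  25÷4 = 6 each, +1 to first 1
Round 2: Ashgrove=18 Cedarfen=19 Fernhollow=12 Juniper=15 → close Ashgrove (overflow 7)
  18÷3 = 6 each, +1 to first 0
Round 3: Cedarfen=25 Fernhollow=18 Juniper=21 → close Juniper (overflow 12)
  21÷2 = 10 each, +1 to first 1
Round 4: Cedarfen=36 Fernhollow=28 → close Cedarfen (overflow 22)
  36÷1 = 36 each, +1 to first 0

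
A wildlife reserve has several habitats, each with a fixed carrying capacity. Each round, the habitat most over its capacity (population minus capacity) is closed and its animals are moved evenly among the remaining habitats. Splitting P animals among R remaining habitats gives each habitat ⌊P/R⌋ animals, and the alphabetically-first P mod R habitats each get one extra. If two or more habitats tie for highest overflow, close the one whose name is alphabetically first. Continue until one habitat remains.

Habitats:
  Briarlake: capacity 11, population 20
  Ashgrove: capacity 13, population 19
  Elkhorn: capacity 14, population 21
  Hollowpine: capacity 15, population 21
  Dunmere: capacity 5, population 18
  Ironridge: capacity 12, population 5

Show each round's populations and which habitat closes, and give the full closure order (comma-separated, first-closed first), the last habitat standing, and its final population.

Round 1: Ashgrove=19 Briarlake=20 Dunmere=18 Elkhorn=21 Hollowpine=21 Ironridge=5 → close Dunmere (overflow 13)
  18÷5 = 3 each, +1 to first 3
Round 2: Ashgrove=23 Briarlake=24 Elkhorn=25 Hollowpine=24 Ironridge=8 → close Briarlake (overflow 13)
  24÷4 = 6 each, +1 to first 0
Round 3: Ashgrove=29 Elkhorn=31 Hollowpine=30 Ironridge=14 → close Elkhorn (overflow 17)
  31÷3 = 10 each, +1 to first 1
Round 4: Ashgrove=40 Hollowpine=40 Ironridge=24 → close Ashgrove (overflow 27)
  40÷2 = 20 each, +1 to first 0
Round 5: Hollowpine=60 Ironridge=44 → close Hollowpine (overflow 45)
  60÷1 = 60 each, +1 to first 0

Closure order: Dunmere, Briarlake, Elkhorn, Ashgrove, Hollowpine
Last habitat: Ironridge with 104 animals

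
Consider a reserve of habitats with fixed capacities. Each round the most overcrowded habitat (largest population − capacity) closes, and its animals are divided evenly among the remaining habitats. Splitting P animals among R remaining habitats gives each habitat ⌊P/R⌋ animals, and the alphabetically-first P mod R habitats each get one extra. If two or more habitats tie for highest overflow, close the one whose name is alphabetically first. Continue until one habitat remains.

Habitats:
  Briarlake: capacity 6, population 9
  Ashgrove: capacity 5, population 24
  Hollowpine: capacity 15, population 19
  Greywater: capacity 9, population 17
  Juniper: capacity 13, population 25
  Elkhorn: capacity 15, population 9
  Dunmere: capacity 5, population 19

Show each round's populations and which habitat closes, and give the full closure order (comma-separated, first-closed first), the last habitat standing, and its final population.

Round 1: Ashgrove=24 Briarlake=9 Dunmere=19 Elkhorn=9 Greywater=17 Hollowpine=19 Juniper=25 → close Ashgrove (overflow 19)
  24÷6 = 4 each, +1 to first 0
Round 2: Briarlake=13 Dunmere=23 Elkhorn=13 Greywater=21 Hollowpine=23 Juniper=29 → close Dunmere (overflow 18)
  23÷5 = 4 each, +1 to first 3
Round 3: Briarlake=18 Elkhorn=18 Greywater=26 Hollowpine=27 Juniper=33 → close Juniper (overflow 20)
  33÷4 = 8 each, +1 to first 1
Round 4: Briarlake=27 Elkhorn=26 Greywater=34 Hollowpine=35 → close Greywater (overflow 25)
  34÷3 = 11 each, +1 to first 1
Round 5: Briarlake=39 Elkhorn=37 Hollowpine=46 → close Briarlake (overflow 33)
  39÷2 = 19 each, +1 to first 1
Round 6: Elkhorn=57 Hollowpine=65 → close Hollowpine (overflow 50)
  65÷1 = 65 each, +1 to first 0

Closure order: Ashgrove, Dunmere, Juniper, Greywater, Briarlake, Hollowpine
Last habitat: Elkhorn with 122 animals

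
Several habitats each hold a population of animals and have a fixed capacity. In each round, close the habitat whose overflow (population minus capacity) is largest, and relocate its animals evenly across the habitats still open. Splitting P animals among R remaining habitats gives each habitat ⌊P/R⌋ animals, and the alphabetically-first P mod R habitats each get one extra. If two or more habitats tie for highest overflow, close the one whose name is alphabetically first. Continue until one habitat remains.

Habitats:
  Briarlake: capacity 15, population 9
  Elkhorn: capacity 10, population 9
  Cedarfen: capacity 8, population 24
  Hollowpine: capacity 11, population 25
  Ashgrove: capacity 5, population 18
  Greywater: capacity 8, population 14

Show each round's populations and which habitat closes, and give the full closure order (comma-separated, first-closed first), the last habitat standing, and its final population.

Closure order: Cedarfen, Ashgrove, Hollowpine, Greywater, Elkhorn
Last habitat: Briarlake with 99 animals

Round 1: Ashgrove=18 Briarlake=9 Cedarfen=24 Elkhorn=9 Greywater=14 Hollowpine=25 → close Cedarfen (overflow 16)
  24÷5 = 4 each, +1 to first 4
Round 2: Ashgrove=23 Briarlake=14 Elkhorn=14 Greywater=19 Hollowpine=29 → close Ashgrove (overflow 18)
  23÷4 = 5 each, +1 to first 3
Round 3: Briarlake=20 Elkhorn=20 Greywater=25 Hollowpine=34 → close Hollowpine (overflow 23)
  34÷3 = 11 each, +1 to first 1
Round 4: Briarlake=32 Elkhorn=31 Greywater=36 → close Greywater (overflow 28)
  36÷2 = 18 each, +1 to first 0
Round 5: Briarlake=50 Elkhorn=49 → close Elkhorn (overflow 39)
  49÷1 = 49 each, +1 to first 0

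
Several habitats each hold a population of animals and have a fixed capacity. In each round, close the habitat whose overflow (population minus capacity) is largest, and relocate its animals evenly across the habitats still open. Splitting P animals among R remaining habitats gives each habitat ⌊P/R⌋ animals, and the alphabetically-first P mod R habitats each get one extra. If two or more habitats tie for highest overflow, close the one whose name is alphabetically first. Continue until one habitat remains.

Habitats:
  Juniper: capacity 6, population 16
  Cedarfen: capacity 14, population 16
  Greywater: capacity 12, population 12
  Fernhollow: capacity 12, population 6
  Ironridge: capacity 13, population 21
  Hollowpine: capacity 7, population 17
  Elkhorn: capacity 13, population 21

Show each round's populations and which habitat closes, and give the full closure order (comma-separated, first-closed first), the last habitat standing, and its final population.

Round 1: Cedarfen=16 Elkhorn=21 Fernhollow=6 Greywater=12 Hollowpine=17 Ironridge=21 Juniper=16 → close Hollowpine (overflow 10)
  17÷6 = 2 each, +1 to first 5
Round 2: Cedarfen=19 Elkhorn=24 Fernhollow=9 Greywater=15 Ironridge=24 Juniper=18 → close Juniper (overflow 12)
  18÷5 = 3 each, +1 to first 3
Round 3: Cedarfen=23 Elkhorn=28 Fernhollow=13 Greywater=18 Ironridge=27 → close Elkhorn (overflow 15)
  28÷4 = 7 each, +1 to first 0
Round 4: Cedarfen=30 Fernhollow=20 Greywater=25 Ironridge=34 → close Ironridge (overflow 21)
  34÷3 = 11 each, +1 to first 1
Round 5: Cedarfen=42 Fernhollow=31 Greywater=36 → close Cedarfen (overflow 28)
  42÷2 = 21 each, +1 to first 0
Round 6: Fernhollow=52 Greywater=57 → close Greywater (overflow 45)
  57÷1 = 57 each, +1 to first 0

Closure order: Hollowpine, Juniper, Elkhorn, Ironridge, Cedarfen, Greywater
Last habitat: Fernhollow with 109 animals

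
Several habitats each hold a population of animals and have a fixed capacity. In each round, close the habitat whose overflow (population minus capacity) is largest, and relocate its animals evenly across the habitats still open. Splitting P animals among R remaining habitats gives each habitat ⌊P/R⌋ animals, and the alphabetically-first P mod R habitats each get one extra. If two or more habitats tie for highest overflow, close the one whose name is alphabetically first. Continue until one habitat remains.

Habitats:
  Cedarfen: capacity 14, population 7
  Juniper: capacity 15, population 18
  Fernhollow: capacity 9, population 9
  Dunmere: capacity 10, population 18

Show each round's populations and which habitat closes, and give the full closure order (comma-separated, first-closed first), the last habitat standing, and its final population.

Round 1: Cedarfen=7 Dunmere=18 Fernhollow=9 Juniper=18 → close Dunmere (overflow 8)
  18÷3 = 6 each, +1 to first 0
Round 2: Cedarfen=13 Fernhollow=15 Juniper=24 → close Juniper (overflow 9)
  24÷2 = 12 each, +1 to first 0
Round 3: Cedarfen=25 Fernhollow=27 → close Fernhollow (overflow 18)
  27÷1 = 27 each, +1 to first 0

Closure order: Dunmere, Juniper, Fernhollow
Last habitat: Cedarfen with 52 animals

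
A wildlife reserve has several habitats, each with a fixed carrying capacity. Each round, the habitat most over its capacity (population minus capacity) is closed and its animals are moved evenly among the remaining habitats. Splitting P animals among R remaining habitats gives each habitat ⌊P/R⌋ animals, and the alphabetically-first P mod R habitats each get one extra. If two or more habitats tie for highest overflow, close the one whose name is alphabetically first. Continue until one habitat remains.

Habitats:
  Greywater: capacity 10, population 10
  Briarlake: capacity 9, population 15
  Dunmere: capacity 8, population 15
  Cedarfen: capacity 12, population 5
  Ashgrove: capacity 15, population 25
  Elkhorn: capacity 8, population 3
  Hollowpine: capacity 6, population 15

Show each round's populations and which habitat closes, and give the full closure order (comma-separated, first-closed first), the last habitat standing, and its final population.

Closure order: Ashgrove, Hollowpine, Briarlake, Dunmere, Greywater, Elkhorn
Last habitat: Cedarfen with 88 animals

Round 1: Ashgrove=25 Briarlake=15 Cedarfen=5 Dunmere=15 Elkhorn=3 Greywater=10 Hollowpine=15 → close Ashgrove (overflow 10)
  25÷6 = 4 each, +1 to first 1
Round 2: Briarlake=20 Cedarfen=9 Dunmere=19 Elkhorn=7 Greywater=14 Hollowpine=19 → close Hollowpine (overflow 13)
  19÷5 = 3 each, +1 to first 4
Round 3: Briarlake=24 Cedarfen=13 Dunmere=23 Elkhorn=11 Greywater=17 → close Briarlake (overflow 15)
  24÷4 = 6 each, +1 to first 0
Round 4: Cedarfen=19 Dunmere=29 Elkhorn=17 Greywater=23 → close Dunmere (overflow 21)
  29÷3 = 9 each, +1 to first 2
Round 5: Cedarfen=29 Elkhorn=27 Greywater=32 → close Greywater (overflow 22)
  32÷2 = 16 each, +1 to first 0
Round 6: Cedarfen=45 Elkhorn=43 → close Elkhorn (overflow 35)
  43÷1 = 43 each, +1 to first 0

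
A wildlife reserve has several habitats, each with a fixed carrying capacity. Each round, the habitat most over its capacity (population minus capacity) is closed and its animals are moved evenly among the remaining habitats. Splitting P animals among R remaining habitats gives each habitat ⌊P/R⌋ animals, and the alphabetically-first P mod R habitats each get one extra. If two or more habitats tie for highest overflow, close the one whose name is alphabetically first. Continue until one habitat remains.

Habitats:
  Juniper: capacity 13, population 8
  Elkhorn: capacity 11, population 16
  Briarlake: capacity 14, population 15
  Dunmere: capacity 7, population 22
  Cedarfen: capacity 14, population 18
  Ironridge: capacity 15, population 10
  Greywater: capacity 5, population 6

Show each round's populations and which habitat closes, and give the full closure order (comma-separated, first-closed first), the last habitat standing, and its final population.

Round 1: Briarlake=15 Cedarfen=18 Dunmere=22 Elkhorn=16 Greywater=6 Ironridge=10 Juniper=8 → close Dunmere (overflow 15)
  22÷6 = 3 each, +1 to first 4
Round 2: Briarlake=19 Cedarfen=22 Elkhorn=20 Greywater=10 Ironridge=13 Juniper=11 → close Elkhorn (overflow 9)
  20÷5 = 4 each, +1 to first 0
Round 3: Briarlake=23 Cedarfen=26 Greywater=14 Ironridge=17 Juniper=15 → close Cedarfen (overflow 12)
  26÷4 = 6 each, +1 to first 2
Round 4: Briarlake=30 Greywater=21 Ironridge=23 Juniper=21 → close Briarlake (overflow 16)
  30÷3 = 10 each, +1 to first 0
Round 5: Greywater=31 Ironridge=33 Juniper=31 → close Greywater (overflow 26)
  31÷2 = 15 each, +1 to first 1
Round 6: Ironridge=49 Juniper=46 → close Ironridge (overflow 34)
  49÷1 = 49 each, +1 to first 0

Closure order: Dunmere, Elkhorn, Cedarfen, Briarlake, Greywater, Ironridge
Last habitat: Juniper with 95 animals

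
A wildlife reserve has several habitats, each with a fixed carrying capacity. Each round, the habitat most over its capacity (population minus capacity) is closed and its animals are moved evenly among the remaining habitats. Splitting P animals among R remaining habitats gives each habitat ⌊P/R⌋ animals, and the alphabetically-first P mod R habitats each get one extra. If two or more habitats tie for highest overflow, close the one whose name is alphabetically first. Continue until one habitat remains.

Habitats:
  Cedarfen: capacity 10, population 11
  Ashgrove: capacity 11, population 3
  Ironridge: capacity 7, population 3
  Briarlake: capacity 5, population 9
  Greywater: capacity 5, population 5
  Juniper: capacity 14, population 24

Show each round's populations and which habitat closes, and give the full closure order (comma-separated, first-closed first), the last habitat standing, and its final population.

Closure order: Juniper, Briarlake, Cedarfen, Greywater, Ironridge
Last habitat: Ashgrove with 55 animals

Round 1: Ashgrove=3 Briarlake=9 Cedarfen=11 Greywater=5 Ironridge=3 Juniper=24 → close Juniper (overflow 10)
  24÷5 = 4 each, +1 to first 4
Round 2: Ashgrove=8 Briarlake=14 Cedarfen=16 Greywater=10 Ironridge=7 → close Briarlake (overflow 9)
  14÷4 = 3 each, +1 to first 2
Round 3: Ashgrove=12 Cedarfen=20 Greywater=13 Ironridge=10 → close Cedarfen (overflow 10)
  20÷3 = 6 each, +1 to first 2
Round 4: Ashgrove=19 Greywater=20 Ironridge=16 → close Greywater (overflow 15)
  20÷2 = 10 each, +1 to first 0
Round 5: Ashgrove=29 Ironridge=26 → close Ironridge (overflow 19)
  26÷1 = 26 each, +1 to first 0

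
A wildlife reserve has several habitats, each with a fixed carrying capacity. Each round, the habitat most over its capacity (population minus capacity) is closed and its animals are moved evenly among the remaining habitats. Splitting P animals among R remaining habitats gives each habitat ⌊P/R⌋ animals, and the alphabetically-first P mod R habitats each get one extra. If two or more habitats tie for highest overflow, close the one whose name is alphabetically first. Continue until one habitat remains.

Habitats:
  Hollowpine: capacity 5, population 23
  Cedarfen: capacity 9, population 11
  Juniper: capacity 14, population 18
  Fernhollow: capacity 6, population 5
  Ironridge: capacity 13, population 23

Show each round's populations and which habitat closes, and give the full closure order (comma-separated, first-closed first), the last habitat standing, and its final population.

Closure order: Hollowpine, Ironridge, Cedarfen, Juniper
Last habitat: Fernhollow with 80 animals

Round 1: Cedarfen=11 Fernhollow=5 Hollowpine=23 Ironridge=23 Juniper=18 → close Hollowpine (overflow 18)
  23÷4 = 5 each, +1 to first 3
Round 2: Cedarfen=17 Fernhollow=11 Ironridge=29 Juniper=23 → close Ironridge (overflow 16)
  29÷3 = 9 each, +1 to first 2
Round 3: Cedarfen=27 Fernhollow=21 Juniper=32 → close Cedarfen (overflow 18)
  27÷2 = 13 each, +1 to first 1
Round 4: Fernhollow=35 Juniper=45 → close Juniper (overflow 31)
  45÷1 = 45 each, +1 to first 0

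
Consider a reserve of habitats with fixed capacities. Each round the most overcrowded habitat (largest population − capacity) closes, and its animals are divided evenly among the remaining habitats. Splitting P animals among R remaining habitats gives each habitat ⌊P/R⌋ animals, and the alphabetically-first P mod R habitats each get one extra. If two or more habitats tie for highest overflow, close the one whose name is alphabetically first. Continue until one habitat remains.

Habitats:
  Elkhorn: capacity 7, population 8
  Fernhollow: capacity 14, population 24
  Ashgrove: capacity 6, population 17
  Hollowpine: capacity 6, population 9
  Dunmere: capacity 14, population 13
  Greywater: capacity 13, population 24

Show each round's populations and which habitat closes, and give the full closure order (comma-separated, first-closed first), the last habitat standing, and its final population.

Closure order: Ashgrove, Greywater, Fernhollow, Elkhorn, Hollowpine
Last habitat: Dunmere with 95 animals

Round 1: Ashgrove=17 Dunmere=13 Elkhorn=8 Fernhollow=24 Greywater=24 Hollowpine=9 → close Ashgrove (overflow 11)
  17÷5 = 3 each, +1 to first 2
Round 2: Dunmere=17 Elkhorn=12 Fernhollow=27 Greywater=27 Hollowpine=12 → close Greywater (overflow 14)
  27÷4 = 6 each, +1 to first 3
Round 3: Dunmere=24 Elkhorn=19 Fernhollow=34 Hollowpine=18 → close Fernhollow (overflow 20)
  34÷3 = 11 each, +1 to first 1
Round 4: Dunmere=36 Elkhorn=30 Hollowpine=29 → close Elkhorn (overflow 23)
  30÷2 = 15 each, +1 to first 0
Round 5: Dunmere=51 Hollowpine=44 → close Hollowpine (overflow 38)
  44÷1 = 44 each, +1 to first 0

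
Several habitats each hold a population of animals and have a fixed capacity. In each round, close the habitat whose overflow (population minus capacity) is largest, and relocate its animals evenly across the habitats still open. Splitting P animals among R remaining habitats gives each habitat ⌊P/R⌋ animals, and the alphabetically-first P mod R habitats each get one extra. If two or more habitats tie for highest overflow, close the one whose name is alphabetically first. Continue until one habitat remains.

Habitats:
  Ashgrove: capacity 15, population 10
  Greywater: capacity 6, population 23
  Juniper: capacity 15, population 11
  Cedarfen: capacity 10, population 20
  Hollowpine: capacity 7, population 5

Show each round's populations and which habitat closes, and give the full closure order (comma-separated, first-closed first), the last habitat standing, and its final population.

Round 1: Ashgrove=10 Cedarfen=20 Greywater=23 Hollowpine=5 Juniper=11 → close Greywater (overflow 17)
  23÷4 = 5 each, +1 to first 3
Round 2: Ashgrove=16 Cedarfen=26 Hollowpine=11 Juniper=16 → close Cedarfen (overflow 16)
  26÷3 = 8 each, +1 to first 2
Round 3: Ashgrove=25 Hollowpine=20 Juniper=24 → close Hollowpine (overflow 13)
  20÷2 = 10 each, +1 to first 0
Round 4: Ashgrove=35 Juniper=34 → close Ashgrove (overflow 20)
  35÷1 = 35 each, +1 to first 0

Closure order: Greywater, Cedarfen, Hollowpine, Ashgrove
Last habitat: Juniper with 69 animals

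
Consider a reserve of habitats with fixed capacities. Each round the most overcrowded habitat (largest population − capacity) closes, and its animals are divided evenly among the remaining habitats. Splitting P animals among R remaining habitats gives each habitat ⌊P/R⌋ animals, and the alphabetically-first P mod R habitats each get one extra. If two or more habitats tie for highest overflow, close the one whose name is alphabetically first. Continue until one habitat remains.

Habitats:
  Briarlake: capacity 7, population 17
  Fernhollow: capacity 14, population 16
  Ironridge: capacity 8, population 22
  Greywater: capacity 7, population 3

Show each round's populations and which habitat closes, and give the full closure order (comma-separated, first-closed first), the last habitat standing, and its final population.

Closure order: Ironridge, Briarlake, Fernhollow
Last habitat: Greywater with 58 animals

Round 1: Briarlake=17 Fernhollow=16 Greywater=3 Ironridge=22 → close Ironridge (overflow 14)
  22÷3 = 7 each, +1 to first 1
Round 2: Briarlake=25 Fernhollow=23 Greywater=10 → close Briarlake (overflow 18)
  25÷2 = 12 each, +1 to first 1
Round 3: Fernhollow=36 Greywater=22 → close Fernhollow (overflow 22)
  36÷1 = 36 each, +1 to first 0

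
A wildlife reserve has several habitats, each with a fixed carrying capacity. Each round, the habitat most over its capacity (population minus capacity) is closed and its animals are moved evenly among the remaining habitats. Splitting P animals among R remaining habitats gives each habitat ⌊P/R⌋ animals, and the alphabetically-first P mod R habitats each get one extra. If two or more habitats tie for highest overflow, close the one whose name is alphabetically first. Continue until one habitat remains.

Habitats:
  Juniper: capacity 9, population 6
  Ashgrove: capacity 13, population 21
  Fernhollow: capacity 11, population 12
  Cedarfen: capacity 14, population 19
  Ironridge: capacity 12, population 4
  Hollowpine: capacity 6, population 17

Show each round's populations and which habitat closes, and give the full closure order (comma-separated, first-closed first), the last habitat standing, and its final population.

Closure order: Hollowpine, Ashgrove, Cedarfen, Fernhollow, Juniper
Last habitat: Ironridge with 79 animals

Round 1: Ashgrove=21 Cedarfen=19 Fernhollow=12 Hollowpine=17 Ironridge=4 Juniper=6 → close Hollowpine (overflow 11)
  17÷5 = 3 each, +1 to first 2
Round 2: Ashgrove=25 Cedarfen=23 Fernhollow=15 Ironridge=7 Juniper=9 → close Ashgrove (overflow 12)
  25÷4 = 6 each, +1 to first 1
Round 3: Cedarfen=30 Fernhollow=21 Ironridge=13 Juniper=15 → close Cedarfen (overflow 16)
  30÷3 = 10 each, +1 to first 0
Round 4: Fernhollow=31 Ironridge=23 Juniper=25 → close Fernhollow (overflow 20)
  31÷2 = 15 each, +1 to first 1
Round 5: Ironridge=39 Juniper=40 → close Juniper (overflow 31)
  40÷1 = 40 each, +1 to first 0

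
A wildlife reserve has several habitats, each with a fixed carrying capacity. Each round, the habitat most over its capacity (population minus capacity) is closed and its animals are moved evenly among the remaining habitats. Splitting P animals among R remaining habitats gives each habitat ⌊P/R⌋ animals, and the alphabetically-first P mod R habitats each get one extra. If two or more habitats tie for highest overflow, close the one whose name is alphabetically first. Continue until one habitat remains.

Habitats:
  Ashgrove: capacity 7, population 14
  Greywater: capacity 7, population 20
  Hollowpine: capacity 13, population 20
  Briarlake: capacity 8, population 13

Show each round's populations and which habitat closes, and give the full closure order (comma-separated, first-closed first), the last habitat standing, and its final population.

Closure order: Greywater, Ashgrove, Briarlake
Last habitat: Hollowpine with 67 animals

Round 1: Ashgrove=14 Briarlake=13 Greywater=20 Hollowpine=20 → close Greywater (overflow 13)
  20÷3 = 6 each, +1 to first 2
Round 2: Ashgrove=21 Briarlake=20 Hollowpine=26 → close Ashgrove (overflow 14)
  21÷2 = 10 each, +1 to first 1
Round 3: Briarlake=31 Hollowpine=36 → close Briarlake (overflow 23)
  31÷1 = 31 each, +1 to first 0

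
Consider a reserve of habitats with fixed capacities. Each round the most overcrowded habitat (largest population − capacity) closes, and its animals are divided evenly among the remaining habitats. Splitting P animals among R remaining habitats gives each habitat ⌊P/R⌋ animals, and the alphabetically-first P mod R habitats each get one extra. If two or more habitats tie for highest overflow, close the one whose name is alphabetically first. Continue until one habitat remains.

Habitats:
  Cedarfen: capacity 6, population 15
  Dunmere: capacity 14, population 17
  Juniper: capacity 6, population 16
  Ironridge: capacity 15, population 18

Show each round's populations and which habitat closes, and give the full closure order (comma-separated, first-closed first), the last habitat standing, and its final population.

Closure order: Juniper, Cedarfen, Dunmere
Last habitat: Ironridge with 66 animals

Round 1: Cedarfen=15 Dunmere=17 Ironridge=18 Juniper=16 → close Juniper (overflow 10)
  16÷3 = 5 each, +1 to first 1
Round 2: Cedarfen=21 Dunmere=22 Ironridge=23 → close Cedarfen (overflow 15)
  21÷2 = 10 each, +1 to first 1
Round 3: Dunmere=33 Ironridge=33 → close Dunmere (overflow 19)
  33÷1 = 33 each, +1 to first 0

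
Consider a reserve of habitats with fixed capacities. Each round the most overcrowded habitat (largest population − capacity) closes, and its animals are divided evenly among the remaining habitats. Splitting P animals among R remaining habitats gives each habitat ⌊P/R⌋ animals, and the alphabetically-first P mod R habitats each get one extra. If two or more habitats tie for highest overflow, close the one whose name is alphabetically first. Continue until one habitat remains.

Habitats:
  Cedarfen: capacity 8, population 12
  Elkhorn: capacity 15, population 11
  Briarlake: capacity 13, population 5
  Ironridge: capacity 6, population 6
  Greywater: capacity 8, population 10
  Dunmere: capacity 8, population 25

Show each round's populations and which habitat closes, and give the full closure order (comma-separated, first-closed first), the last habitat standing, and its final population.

Closure order: Dunmere, Cedarfen, Greywater, Ironridge, Elkhorn
Last habitat: Briarlake with 69 animals

Round 1: Briarlake=5 Cedarfen=12 Dunmere=25 Elkhorn=11 Greywater=10 Ironridge=6 → close Dunmere (overflow 17)
  25÷5 = 5 each, +1 to first 0
Round 2: Briarlake=10 Cedarfen=17 Elkhorn=16 Greywater=15 Ironridge=11 → close Cedarfen (overflow 9)
  17÷4 = 4 each, +1 to first 1
Round 3: Briarlake=15 Elkhorn=20 Greywater=19 Ironridge=15 → close Greywater (overflow 11)
  19÷3 = 6 each, +1 to first 1
Round 4: Briarlake=22 Elkhorn=26 Ironridge=21 → close Ironridge (overflow 15)
  21÷2 = 10 each, +1 to first 1
Round 5: Briarlake=33 Elkhorn=36 → close Elkhorn (overflow 21)
  36÷1 = 36 each, +1 to first 0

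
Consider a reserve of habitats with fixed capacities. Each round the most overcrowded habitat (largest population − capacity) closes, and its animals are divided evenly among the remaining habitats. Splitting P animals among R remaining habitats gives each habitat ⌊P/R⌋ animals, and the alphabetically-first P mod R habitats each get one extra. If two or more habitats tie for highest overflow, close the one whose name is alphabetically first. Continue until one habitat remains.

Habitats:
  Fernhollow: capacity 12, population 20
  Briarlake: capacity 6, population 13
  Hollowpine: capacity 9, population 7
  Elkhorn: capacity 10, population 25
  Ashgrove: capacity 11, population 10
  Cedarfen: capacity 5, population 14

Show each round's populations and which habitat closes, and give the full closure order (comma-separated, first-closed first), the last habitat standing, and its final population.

Round 1: Ashgrove=10 Briarlake=13 Cedarfen=14 Elkhorn=25 Fernhollow=20 Hollowpine=7 → close Elkhorn (overflow 15)
  25÷5 = 5 each, +1 to first 0
Round 2: Ashgrove=15 Briarlake=18 Cedarfen=19 Fernhollow=25 Hollowpine=12 → close Cedarfen (overflow 14)
  19÷4 = 4 each, +1 to first 3
Round 3: Ashgrove=20 Briarlake=23 Fernhollow=30 Hollowpine=16 → close Fernhollow (overflow 18)
  30÷3 = 10 each, +1 to first 0
Round 4: Ashgrove=30 Briarlake=33 Hollowpine=26 → close Briarlake (overflow 27)
  33÷2 = 16 each, +1 to first 1
Round 5: Ashgrove=47 Hollowpine=42 → close Ashgrove (overflow 36)
  47÷1 = 47 each, +1 to first 0

Closure order: Elkhorn, Cedarfen, Fernhollow, Briarlake, Ashgrove
Last habitat: Hollowpine with 89 animals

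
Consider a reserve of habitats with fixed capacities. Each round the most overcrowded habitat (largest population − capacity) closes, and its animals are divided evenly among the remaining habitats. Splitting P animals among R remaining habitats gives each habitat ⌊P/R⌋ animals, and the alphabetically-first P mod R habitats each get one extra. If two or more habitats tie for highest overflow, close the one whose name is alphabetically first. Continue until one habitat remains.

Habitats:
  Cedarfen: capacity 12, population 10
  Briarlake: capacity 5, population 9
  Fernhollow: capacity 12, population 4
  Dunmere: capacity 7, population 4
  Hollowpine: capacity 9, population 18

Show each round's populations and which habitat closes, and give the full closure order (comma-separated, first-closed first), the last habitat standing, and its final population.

Round 1: Briarlake=9 Cedarfen=10 Dunmere=4 Fernhollow=4 Hollowpine=18 → close Hollowpine (overflow 9)
  18÷4 = 4 each, +1 to first 2
Round 2: Briarlake=14 Cedarfen=15 Dunmere=8 Fernhollow=8 → close Briarlake (overflow 9)
  14÷3 = 4 each, +1 to first 2
Round 3: Cedarfen=20 Dunmere=13 Fernhollow=12 → close Cedarfen (overflow 8)
  20÷2 = 10 each, +1 to first 0
Round 4: Dunmere=23 Fernhollow=22 → close Dunmere (overflow 16)
  23÷1 = 23 each, +1 to first 0

Closure order: Hollowpine, Briarlake, Cedarfen, Dunmere
Last habitat: Fernhollow with 45 animals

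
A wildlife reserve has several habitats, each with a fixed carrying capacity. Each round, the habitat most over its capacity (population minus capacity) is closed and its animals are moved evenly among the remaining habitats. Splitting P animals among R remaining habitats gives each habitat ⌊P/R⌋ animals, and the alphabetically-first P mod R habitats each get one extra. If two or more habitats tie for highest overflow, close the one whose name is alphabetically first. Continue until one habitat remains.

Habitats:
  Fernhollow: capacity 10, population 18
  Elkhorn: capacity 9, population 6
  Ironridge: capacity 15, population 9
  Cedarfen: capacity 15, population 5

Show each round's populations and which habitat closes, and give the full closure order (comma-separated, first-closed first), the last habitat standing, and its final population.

Round 1: Cedarfen=5 Elkhorn=6 Fernhollow=18 Ironridge=9 → close Fernhollow (overflow 8)
  18÷3 = 6 each, +1 to first 0
Round 2: Cedarfen=11 Elkhorn=12 Ironridge=15 → close Elkhorn (overflow 3)
  12÷2 = 6 each, +1 to first 0
Round 3: Cedarfen=17 Ironridge=21 → close Ironridge (overflow 6)
  21÷1 = 21 each, +1 to first 0

Closure order: Fernhollow, Elkhorn, Ironridge
Last habitat: Cedarfen with 38 animals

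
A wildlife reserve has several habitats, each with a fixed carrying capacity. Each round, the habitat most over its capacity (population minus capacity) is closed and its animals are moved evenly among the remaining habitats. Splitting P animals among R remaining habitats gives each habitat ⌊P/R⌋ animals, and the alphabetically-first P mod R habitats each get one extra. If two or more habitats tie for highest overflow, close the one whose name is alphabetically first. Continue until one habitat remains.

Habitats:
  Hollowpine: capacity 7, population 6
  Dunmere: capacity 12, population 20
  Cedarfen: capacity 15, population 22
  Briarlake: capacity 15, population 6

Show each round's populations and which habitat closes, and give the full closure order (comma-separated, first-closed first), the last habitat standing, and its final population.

Round 1: Briarlake=6 Cedarfen=22 Dunmere=20 Hollowpine=6 → close Dunmere (overflow 8)
  20÷3 = 6 each, +1 to first 2
Round 2: Briarlake=13 Cedarfen=29 Hollowpine=12 → close Cedarfen (overflow 14)
  29÷2 = 14 each, +1 to first 1
Round 3: Briarlake=28 Hollowpine=26 → close Hollowpine (overflow 19)
  26÷1 = 26 each, +1 to first 0

Closure order: Dunmere, Cedarfen, Hollowpine
Last habitat: Briarlake with 54 animals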